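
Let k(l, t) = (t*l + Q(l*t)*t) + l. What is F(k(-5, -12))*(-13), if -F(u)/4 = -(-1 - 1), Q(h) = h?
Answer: 104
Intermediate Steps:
k(l, t) = l + l*t + l*t**2 (k(l, t) = (t*l + (l*t)*t) + l = (l*t + l*t**2) + l = l + l*t + l*t**2)
F(u) = -8 (F(u) = -(-4)*(-1 - 1) = -(-4)*(-2) = -4*2 = -8)
F(k(-5, -12))*(-13) = -8*(-13) = 104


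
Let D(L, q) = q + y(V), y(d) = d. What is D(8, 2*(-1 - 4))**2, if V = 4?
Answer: 36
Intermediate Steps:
D(L, q) = 4 + q (D(L, q) = q + 4 = 4 + q)
D(8, 2*(-1 - 4))**2 = (4 + 2*(-1 - 4))**2 = (4 + 2*(-5))**2 = (4 - 10)**2 = (-6)**2 = 36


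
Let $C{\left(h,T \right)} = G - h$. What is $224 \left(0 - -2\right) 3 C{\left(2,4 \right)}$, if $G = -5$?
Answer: $-9408$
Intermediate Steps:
$C{\left(h,T \right)} = -5 - h$
$224 \left(0 - -2\right) 3 C{\left(2,4 \right)} = 224 \left(0 - -2\right) 3 \left(-5 - 2\right) = 224 \left(0 + 2\right) 3 \left(-5 - 2\right) = 224 \cdot 2 \cdot 3 \left(-7\right) = 224 \cdot 6 \left(-7\right) = 224 \left(-42\right) = -9408$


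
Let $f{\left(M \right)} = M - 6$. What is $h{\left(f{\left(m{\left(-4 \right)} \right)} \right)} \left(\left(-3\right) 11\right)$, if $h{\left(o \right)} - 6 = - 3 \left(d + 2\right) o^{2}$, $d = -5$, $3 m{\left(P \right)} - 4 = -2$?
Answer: $-8646$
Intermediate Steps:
$m{\left(P \right)} = \frac{2}{3}$ ($m{\left(P \right)} = \frac{4}{3} + \frac{1}{3} \left(-2\right) = \frac{4}{3} - \frac{2}{3} = \frac{2}{3}$)
$f{\left(M \right)} = -6 + M$ ($f{\left(M \right)} = M - 6 = -6 + M$)
$h{\left(o \right)} = 6 + 9 o^{2}$ ($h{\left(o \right)} = 6 + - 3 \left(-5 + 2\right) o^{2} = 6 + \left(-3\right) \left(-3\right) o^{2} = 6 + 9 o^{2}$)
$h{\left(f{\left(m{\left(-4 \right)} \right)} \right)} \left(\left(-3\right) 11\right) = \left(6 + 9 \left(-6 + \frac{2}{3}\right)^{2}\right) \left(\left(-3\right) 11\right) = \left(6 + 9 \left(- \frac{16}{3}\right)^{2}\right) \left(-33\right) = \left(6 + 9 \cdot \frac{256}{9}\right) \left(-33\right) = \left(6 + 256\right) \left(-33\right) = 262 \left(-33\right) = -8646$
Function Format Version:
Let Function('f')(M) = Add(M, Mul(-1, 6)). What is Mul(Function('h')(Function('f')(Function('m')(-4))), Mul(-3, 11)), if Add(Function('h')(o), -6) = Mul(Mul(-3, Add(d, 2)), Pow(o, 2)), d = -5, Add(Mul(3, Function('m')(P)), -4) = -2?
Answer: -8646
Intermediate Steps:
Function('m')(P) = Rational(2, 3) (Function('m')(P) = Add(Rational(4, 3), Mul(Rational(1, 3), -2)) = Add(Rational(4, 3), Rational(-2, 3)) = Rational(2, 3))
Function('f')(M) = Add(-6, M) (Function('f')(M) = Add(M, -6) = Add(-6, M))
Function('h')(o) = Add(6, Mul(9, Pow(o, 2))) (Function('h')(o) = Add(6, Mul(Mul(-3, Add(-5, 2)), Pow(o, 2))) = Add(6, Mul(Mul(-3, -3), Pow(o, 2))) = Add(6, Mul(9, Pow(o, 2))))
Mul(Function('h')(Function('f')(Function('m')(-4))), Mul(-3, 11)) = Mul(Add(6, Mul(9, Pow(Add(-6, Rational(2, 3)), 2))), Mul(-3, 11)) = Mul(Add(6, Mul(9, Pow(Rational(-16, 3), 2))), -33) = Mul(Add(6, Mul(9, Rational(256, 9))), -33) = Mul(Add(6, 256), -33) = Mul(262, -33) = -8646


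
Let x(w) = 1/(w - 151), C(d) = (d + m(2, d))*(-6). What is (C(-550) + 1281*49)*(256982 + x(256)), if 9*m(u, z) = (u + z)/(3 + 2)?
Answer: 3824397271363/225 ≈ 1.6997e+10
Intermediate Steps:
m(u, z) = u/45 + z/45 (m(u, z) = ((u + z)/(3 + 2))/9 = ((u + z)/5)/9 = ((u + z)*(⅕))/9 = (u/5 + z/5)/9 = u/45 + z/45)
C(d) = -4/15 - 92*d/15 (C(d) = (d + ((1/45)*2 + d/45))*(-6) = (d + (2/45 + d/45))*(-6) = (2/45 + 46*d/45)*(-6) = -4/15 - 92*d/15)
x(w) = 1/(-151 + w)
(C(-550) + 1281*49)*(256982 + x(256)) = ((-4/15 - 92/15*(-550)) + 1281*49)*(256982 + 1/(-151 + 256)) = ((-4/15 + 10120/3) + 62769)*(256982 + 1/105) = (50596/15 + 62769)*(256982 + 1/105) = (992131/15)*(26983111/105) = 3824397271363/225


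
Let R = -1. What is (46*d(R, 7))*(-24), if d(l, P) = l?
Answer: 1104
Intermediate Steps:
(46*d(R, 7))*(-24) = (46*(-1))*(-24) = -46*(-24) = 1104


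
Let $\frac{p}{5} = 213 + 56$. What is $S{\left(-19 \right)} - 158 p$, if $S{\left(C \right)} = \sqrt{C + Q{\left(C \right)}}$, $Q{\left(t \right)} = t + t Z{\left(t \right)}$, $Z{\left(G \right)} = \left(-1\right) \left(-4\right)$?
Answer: $-212510 + i \sqrt{114} \approx -2.1251 \cdot 10^{5} + 10.677 i$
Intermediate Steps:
$Z{\left(G \right)} = 4$
$Q{\left(t \right)} = 5 t$ ($Q{\left(t \right)} = t + t 4 = t + 4 t = 5 t$)
$S{\left(C \right)} = \sqrt{6} \sqrt{C}$ ($S{\left(C \right)} = \sqrt{C + 5 C} = \sqrt{6 C} = \sqrt{6} \sqrt{C}$)
$p = 1345$ ($p = 5 \left(213 + 56\right) = 5 \cdot 269 = 1345$)
$S{\left(-19 \right)} - 158 p = \sqrt{6} \sqrt{-19} - 212510 = \sqrt{6} i \sqrt{19} - 212510 = i \sqrt{114} - 212510 = -212510 + i \sqrt{114}$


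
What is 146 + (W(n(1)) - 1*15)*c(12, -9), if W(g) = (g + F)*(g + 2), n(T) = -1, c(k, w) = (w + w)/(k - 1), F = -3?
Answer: 1948/11 ≈ 177.09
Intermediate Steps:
c(k, w) = 2*w/(-1 + k) (c(k, w) = (2*w)/(-1 + k) = 2*w/(-1 + k))
W(g) = (-3 + g)*(2 + g) (W(g) = (g - 3)*(g + 2) = (-3 + g)*(2 + g))
146 + (W(n(1)) - 1*15)*c(12, -9) = 146 + ((-6 + (-1)**2 - 1*(-1)) - 1*15)*(2*(-9)/(-1 + 12)) = 146 + ((-6 + 1 + 1) - 15)*(2*(-9)/11) = 146 + (-4 - 15)*(2*(-9)*(1/11)) = 146 - 19*(-18/11) = 146 + 342/11 = 1948/11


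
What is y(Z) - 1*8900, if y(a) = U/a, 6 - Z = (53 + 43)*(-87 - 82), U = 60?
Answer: -4814898/541 ≈ -8900.0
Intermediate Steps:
Z = 16230 (Z = 6 - (53 + 43)*(-87 - 82) = 6 - 96*(-169) = 6 - 1*(-16224) = 6 + 16224 = 16230)
y(a) = 60/a
y(Z) - 1*8900 = 60/16230 - 1*8900 = 60*(1/16230) - 8900 = 2/541 - 8900 = -4814898/541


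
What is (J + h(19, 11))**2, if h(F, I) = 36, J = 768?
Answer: 646416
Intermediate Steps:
(J + h(19, 11))**2 = (768 + 36)**2 = 804**2 = 646416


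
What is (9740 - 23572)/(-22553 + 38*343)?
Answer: 728/501 ≈ 1.4531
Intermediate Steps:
(9740 - 23572)/(-22553 + 38*343) = -13832/(-22553 + 13034) = -13832/(-9519) = -13832*(-1/9519) = 728/501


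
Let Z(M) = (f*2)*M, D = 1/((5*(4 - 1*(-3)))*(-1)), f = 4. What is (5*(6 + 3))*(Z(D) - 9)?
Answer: -2907/7 ≈ -415.29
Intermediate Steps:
D = -1/35 (D = 1/((5*(4 + 3))*(-1)) = 1/((5*7)*(-1)) = 1/(35*(-1)) = 1/(-35) = -1/35 ≈ -0.028571)
Z(M) = 8*M (Z(M) = (4*2)*M = 8*M)
(5*(6 + 3))*(Z(D) - 9) = (5*(6 + 3))*(8*(-1/35) - 9) = (5*9)*(-8/35 - 9) = 45*(-323/35) = -2907/7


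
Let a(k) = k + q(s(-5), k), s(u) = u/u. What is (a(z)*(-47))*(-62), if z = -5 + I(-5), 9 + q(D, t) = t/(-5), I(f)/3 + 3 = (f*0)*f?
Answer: -294314/5 ≈ -58863.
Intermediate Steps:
I(f) = -9 (I(f) = -9 + 3*((f*0)*f) = -9 + 3*(0*f) = -9 + 3*0 = -9 + 0 = -9)
s(u) = 1
q(D, t) = -9 - t/5 (q(D, t) = -9 + t/(-5) = -9 + t*(-1/5) = -9 - t/5)
z = -14 (z = -5 - 9 = -14)
a(k) = -9 + 4*k/5 (a(k) = k + (-9 - k/5) = -9 + 4*k/5)
(a(z)*(-47))*(-62) = ((-9 + (4/5)*(-14))*(-47))*(-62) = ((-9 - 56/5)*(-47))*(-62) = -101/5*(-47)*(-62) = (4747/5)*(-62) = -294314/5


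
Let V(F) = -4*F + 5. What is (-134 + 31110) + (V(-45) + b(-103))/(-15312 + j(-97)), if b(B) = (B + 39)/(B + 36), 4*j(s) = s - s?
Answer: 10592796615/341968 ≈ 30976.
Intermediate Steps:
j(s) = 0 (j(s) = (s - s)/4 = (1/4)*0 = 0)
V(F) = 5 - 4*F
b(B) = (39 + B)/(36 + B)
(-134 + 31110) + (V(-45) + b(-103))/(-15312 + j(-97)) = (-134 + 31110) + ((5 - 4*(-45)) + (39 - 103)/(36 - 103))/(-15312 + 0) = 30976 + ((5 + 180) - 64/(-67))/(-15312) = 30976 + (185 - 1/67*(-64))*(-1/15312) = 30976 + (185 + 64/67)*(-1/15312) = 30976 + (12459/67)*(-1/15312) = 30976 - 4153/341968 = 10592796615/341968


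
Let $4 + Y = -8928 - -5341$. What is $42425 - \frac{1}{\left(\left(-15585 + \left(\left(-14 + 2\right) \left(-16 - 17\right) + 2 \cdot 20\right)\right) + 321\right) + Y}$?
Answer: $\frac{781426076}{18419} \approx 42425.0$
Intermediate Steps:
$Y = -3591$ ($Y = -4 - 3587 = -3591$)
$42425 - \frac{1}{\left(\left(-15585 + \left(\left(-14 + 2\right) \left(-16 - 17\right) + 2 \cdot 20\right)\right) + 321\right) + Y} = 42425 - \frac{1}{\left(\left(-15585 + \left(\left(-14 + 2\right) \left(-16 - 17\right) + 2 \cdot 20\right)\right) + 321\right) - 3591} = 42425 - \frac{1}{\left(\left(-15585 + \left(\left(-12\right) \left(-33\right) + 40\right)\right) + 321\right) - 3591} = 42425 - \frac{1}{\left(\left(-15585 + \left(396 + 40\right)\right) + 321\right) - 3591} = 42425 - \frac{1}{\left(\left(-15585 + 436\right) + 321\right) - 3591} = 42425 - \frac{1}{\left(-15149 + 321\right) - 3591} = 42425 - \frac{1}{-14828 - 3591} = 42425 - \frac{1}{-18419} = 42425 - - \frac{1}{18419} = 42425 + \frac{1}{18419} = \frac{781426076}{18419}$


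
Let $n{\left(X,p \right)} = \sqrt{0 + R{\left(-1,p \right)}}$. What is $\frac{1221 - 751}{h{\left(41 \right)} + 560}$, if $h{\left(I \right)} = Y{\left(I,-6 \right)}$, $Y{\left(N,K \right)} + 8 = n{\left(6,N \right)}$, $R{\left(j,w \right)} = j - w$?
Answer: $\frac{43240}{50791} - \frac{235 i \sqrt{42}}{152373} \approx 0.85133 - 0.009995 i$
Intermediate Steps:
$n{\left(X,p \right)} = \sqrt{-1 - p}$ ($n{\left(X,p \right)} = \sqrt{0 - \left(1 + p\right)} = \sqrt{-1 - p}$)
$Y{\left(N,K \right)} = -8 + \sqrt{-1 - N}$
$h{\left(I \right)} = -8 + \sqrt{-1 - I}$
$\frac{1221 - 751}{h{\left(41 \right)} + 560} = \frac{1221 - 751}{\left(-8 + \sqrt{-1 - 41}\right) + 560} = \frac{470}{\left(-8 + \sqrt{-1 - 41}\right) + 560} = \frac{470}{\left(-8 + \sqrt{-42}\right) + 560} = \frac{470}{\left(-8 + i \sqrt{42}\right) + 560} = \frac{470}{552 + i \sqrt{42}}$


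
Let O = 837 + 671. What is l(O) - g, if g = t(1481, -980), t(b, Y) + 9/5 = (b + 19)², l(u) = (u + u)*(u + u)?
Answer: 34231289/5 ≈ 6.8463e+6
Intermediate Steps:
O = 1508
l(u) = 4*u² (l(u) = (2*u)*(2*u) = 4*u²)
t(b, Y) = -9/5 + (19 + b)² (t(b, Y) = -9/5 + (b + 19)² = -9/5 + (19 + b)²)
g = 11249991/5 (g = -9/5 + (19 + 1481)² = -9/5 + 1500² = -9/5 + 2250000 = 11249991/5 ≈ 2.2500e+6)
l(O) - g = 4*1508² - 1*11249991/5 = 4*2274064 - 11249991/5 = 9096256 - 11249991/5 = 34231289/5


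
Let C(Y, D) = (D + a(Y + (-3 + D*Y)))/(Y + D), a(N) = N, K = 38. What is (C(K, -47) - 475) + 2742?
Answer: 22201/9 ≈ 2466.8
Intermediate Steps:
C(Y, D) = (-3 + D + Y + D*Y)/(D + Y) (C(Y, D) = (D + (Y + (-3 + D*Y)))/(Y + D) = (D + (-3 + Y + D*Y))/(D + Y) = (-3 + D + Y + D*Y)/(D + Y))
(C(K, -47) - 475) + 2742 = ((-3 - 47 + 38 - 47*38)/(-47 + 38) - 475) + 2742 = ((-3 - 47 + 38 - 1786)/(-9) - 475) + 2742 = (-⅑*(-1798) - 475) + 2742 = (1798/9 - 475) + 2742 = -2477/9 + 2742 = 22201/9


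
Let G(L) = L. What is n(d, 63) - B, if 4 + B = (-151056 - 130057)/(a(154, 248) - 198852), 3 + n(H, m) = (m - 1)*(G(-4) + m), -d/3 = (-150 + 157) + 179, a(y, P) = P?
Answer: 103772989/28372 ≈ 3657.6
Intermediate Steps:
d = -558 (d = -3*((-150 + 157) + 179) = -3*(7 + 179) = -3*186 = -558)
n(H, m) = -3 + (-1 + m)*(-4 + m) (n(H, m) = -3 + (m - 1)*(-4 + m) = -3 + (-1 + m)*(-4 + m))
B = -73329/28372 (B = -4 + (-151056 - 130057)/(248 - 198852) = -4 - 281113/(-198604) = -4 - 281113*(-1/198604) = -4 + 40159/28372 = -73329/28372 ≈ -2.5846)
n(d, 63) - B = (1 + 63² - 5*63) - 1*(-73329/28372) = (1 + 3969 - 315) + 73329/28372 = 3655 + 73329/28372 = 103772989/28372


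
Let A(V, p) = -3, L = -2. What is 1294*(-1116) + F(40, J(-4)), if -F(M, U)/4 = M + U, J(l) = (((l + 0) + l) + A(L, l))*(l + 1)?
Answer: -1444396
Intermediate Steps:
J(l) = (1 + l)*(-3 + 2*l) (J(l) = (((l + 0) + l) - 3)*(l + 1) = ((l + l) - 3)*(1 + l) = (2*l - 3)*(1 + l) = (-3 + 2*l)*(1 + l) = (1 + l)*(-3 + 2*l))
F(M, U) = -4*M - 4*U (F(M, U) = -4*(M + U) = -4*M - 4*U)
1294*(-1116) + F(40, J(-4)) = 1294*(-1116) + (-4*40 - 4*(-3 - 1*(-4) + 2*(-4)²)) = -1444104 + (-160 - 4*(-3 + 4 + 2*16)) = -1444104 + (-160 - 4*(-3 + 4 + 32)) = -1444104 + (-160 - 4*33) = -1444104 + (-160 - 132) = -1444104 - 292 = -1444396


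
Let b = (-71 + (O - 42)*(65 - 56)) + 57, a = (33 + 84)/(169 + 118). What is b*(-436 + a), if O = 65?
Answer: -24127895/287 ≈ -84069.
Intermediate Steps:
a = 117/287 ≈ 0.40767
b = 193 (b = (-71 + (65 - 42)*(65 - 56)) + 57 = (-71 + 23*9) + 57 = (-71 + 207) + 57 = 136 + 57 = 193)
b*(-436 + a) = 193*(-436 + 117/287) = 193*(-125015/287) = -24127895/287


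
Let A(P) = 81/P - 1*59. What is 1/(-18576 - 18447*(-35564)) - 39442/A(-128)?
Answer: 391022893987265/591192001428 ≈ 661.41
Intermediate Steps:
A(P) = -59 + 81/P (A(P) = 81/P - 59 = -59 + 81/P)
1/(-18576 - 18447*(-35564)) - 39442/A(-128) = 1/(-18576 - 18447*(-35564)) - 39442/(-59 + 81/(-128)) = -1/35564/(-37023) - 39442/(-59 + 81*(-1/128)) = -1/37023*(-1/35564) - 39442/(-59 - 81/128) = 1/1316685972 - 39442/(-7633/128) = 1/1316685972 - 39442*(-128/7633) = 1/1316685972 + 5048576/7633 = 391022893987265/591192001428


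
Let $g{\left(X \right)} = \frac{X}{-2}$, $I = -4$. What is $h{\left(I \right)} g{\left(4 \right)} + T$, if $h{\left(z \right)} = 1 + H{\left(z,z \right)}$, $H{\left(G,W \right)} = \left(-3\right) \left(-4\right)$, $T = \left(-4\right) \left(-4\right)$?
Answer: $-10$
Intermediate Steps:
$T = 16$
$H{\left(G,W \right)} = 12$
$h{\left(z \right)} = 13$ ($h{\left(z \right)} = 1 + 12 = 13$)
$g{\left(X \right)} = - \frac{X}{2}$ ($g{\left(X \right)} = X \left(- \frac{1}{2}\right) = - \frac{X}{2}$)
$h{\left(I \right)} g{\left(4 \right)} + T = 13 \left(\left(- \frac{1}{2}\right) 4\right) + 16 = 13 \left(-2\right) + 16 = -26 + 16 = -10$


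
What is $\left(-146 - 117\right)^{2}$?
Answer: $69169$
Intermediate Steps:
$\left(-146 - 117\right)^{2} = \left(-263\right)^{2} = 69169$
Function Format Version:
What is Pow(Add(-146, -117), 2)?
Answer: 69169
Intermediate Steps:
Pow(Add(-146, -117), 2) = Pow(-263, 2) = 69169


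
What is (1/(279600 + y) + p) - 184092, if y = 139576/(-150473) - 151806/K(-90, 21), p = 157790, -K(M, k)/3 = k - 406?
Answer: -425833288064033083/16190148586494 ≈ -26302.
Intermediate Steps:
K(M, k) = 1218 - 3*k (K(M, k) = -3*(k - 406) = -3*(-406 + k) = 1218 - 3*k)
y = -7667971506/57932105 (y = 139576/(-150473) - 151806/(1218 - 3*21) = 139576*(-1/150473) - 151806/(1218 - 63) = -139576/150473 - 151806/1155 = -139576/150473 - 151806*1/1155 = -139576/150473 - 50602/385 = -7667971506/57932105 ≈ -132.36)
(1/(279600 + y) + p) - 184092 = (1/(279600 - 7667971506/57932105) + 157790) - 184092 = (1/(16190148586494/57932105) + 157790) - 184092 = (57932105/16190148586494 + 157790) - 184092 = 2554643545520820365/16190148586494 - 184092 = -425833288064033083/16190148586494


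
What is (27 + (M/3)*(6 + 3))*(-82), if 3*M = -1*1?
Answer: -2132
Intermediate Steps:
M = -⅓ (M = (-1*1)/3 = (⅓)*(-1) = -⅓ ≈ -0.33333)
(27 + (M/3)*(6 + 3))*(-82) = (27 + (-⅓/3)*(6 + 3))*(-82) = (27 - ⅓*⅓*9)*(-82) = (27 - ⅑*9)*(-82) = (27 - 1)*(-82) = 26*(-82) = -2132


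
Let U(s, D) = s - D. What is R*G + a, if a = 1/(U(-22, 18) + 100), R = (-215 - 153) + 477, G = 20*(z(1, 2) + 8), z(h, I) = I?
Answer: 1308001/60 ≈ 21800.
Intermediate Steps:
G = 200 (G = 20*(2 + 8) = 20*10 = 200)
R = 109 (R = -368 + 477 = 109)
a = 1/60 (a = 1/((-22 - 1*18) + 100) = 1/((-22 - 18) + 100) = 1/(-40 + 100) = 1/60 ≈ 0.016667)
R*G + a = 109*200 + 1/60 = 21800 + 1/60 = 1308001/60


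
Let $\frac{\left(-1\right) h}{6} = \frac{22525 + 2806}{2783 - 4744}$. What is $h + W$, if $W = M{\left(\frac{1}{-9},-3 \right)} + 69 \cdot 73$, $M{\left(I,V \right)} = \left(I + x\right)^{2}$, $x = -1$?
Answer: $\frac{812589083}{158841} \approx 5115.7$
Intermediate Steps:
$M{\left(I,V \right)} = \left(-1 + I\right)^{2}$ ($M{\left(I,V \right)} = \left(I - 1\right)^{2} = \left(-1 + I\right)^{2}$)
$W = \frac{408097}{81}$ ($W = \left(-1 + \frac{1}{-9}\right)^{2} + 69 \cdot 73 = \left(-1 - \frac{1}{9}\right)^{2} + 5037 = \left(- \frac{10}{9}\right)^{2} + 5037 = \frac{100}{81} + 5037 = \frac{408097}{81} \approx 5038.2$)
$h = \frac{151986}{1961}$ ($h = - 6 \frac{22525 + 2806}{2783 - 4744} = - 6 \frac{25331}{-1961} = - 6 \cdot 25331 \left(- \frac{1}{1961}\right) = \left(-6\right) \left(- \frac{25331}{1961}\right) = \frac{151986}{1961} \approx 77.504$)
$h + W = \frac{151986}{1961} + \frac{408097}{81} = \frac{812589083}{158841}$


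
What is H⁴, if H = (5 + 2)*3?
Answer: 194481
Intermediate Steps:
H = 21 (H = 7*3 = 21)
H⁴ = 21⁴ = 194481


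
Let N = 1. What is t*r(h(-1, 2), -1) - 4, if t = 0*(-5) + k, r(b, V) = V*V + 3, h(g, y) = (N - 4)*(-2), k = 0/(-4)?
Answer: -4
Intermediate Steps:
k = 0 (k = 0*(-¼) = 0)
h(g, y) = 6 (h(g, y) = (1 - 4)*(-2) = -3*(-2) = 6)
r(b, V) = 3 + V² (r(b, V) = V² + 3 = 3 + V²)
t = 0 (t = 0*(-5) + 0 = 0 + 0 = 0)
t*r(h(-1, 2), -1) - 4 = 0*(3 + (-1)²) - 4 = 0*(3 + 1) - 4 = 0*4 - 4 = 0 - 4 = -4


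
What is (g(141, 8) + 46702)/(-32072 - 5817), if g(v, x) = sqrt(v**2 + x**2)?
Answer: -46702/37889 - sqrt(19945)/37889 ≈ -1.2363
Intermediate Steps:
(g(141, 8) + 46702)/(-32072 - 5817) = (sqrt(141**2 + 8**2) + 46702)/(-32072 - 5817) = (sqrt(19881 + 64) + 46702)/(-37889) = (sqrt(19945) + 46702)*(-1/37889) = (46702 + sqrt(19945))*(-1/37889) = -46702/37889 - sqrt(19945)/37889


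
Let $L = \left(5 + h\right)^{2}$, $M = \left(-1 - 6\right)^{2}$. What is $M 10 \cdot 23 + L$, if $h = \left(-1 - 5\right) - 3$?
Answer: $11286$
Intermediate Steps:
$h = -9$ ($h = -6 - 3 = -9$)
$M = 49$ ($M = \left(-7\right)^{2} = 49$)
$L = 16$ ($L = \left(5 - 9\right)^{2} = \left(-4\right)^{2} = 16$)
$M 10 \cdot 23 + L = 49 \cdot 10 \cdot 23 + 16 = 49 \cdot 230 + 16 = 11270 + 16 = 11286$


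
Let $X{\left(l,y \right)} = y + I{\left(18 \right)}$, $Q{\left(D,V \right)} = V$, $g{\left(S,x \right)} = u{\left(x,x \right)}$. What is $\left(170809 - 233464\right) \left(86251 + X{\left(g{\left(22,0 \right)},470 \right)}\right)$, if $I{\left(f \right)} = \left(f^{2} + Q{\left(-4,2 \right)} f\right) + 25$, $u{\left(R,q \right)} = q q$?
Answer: $-5457626430$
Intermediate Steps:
$u{\left(R,q \right)} = q^{2}$
$g{\left(S,x \right)} = x^{2}$
$I{\left(f \right)} = 25 + f^{2} + 2 f$ ($I{\left(f \right)} = \left(f^{2} + 2 f\right) + 25 = 25 + f^{2} + 2 f$)
$X{\left(l,y \right)} = 385 + y$ ($X{\left(l,y \right)} = y + \left(25 + 18^{2} + 2 \cdot 18\right) = y + \left(25 + 324 + 36\right) = y + 385 = 385 + y$)
$\left(170809 - 233464\right) \left(86251 + X{\left(g{\left(22,0 \right)},470 \right)}\right) = \left(170809 - 233464\right) \left(86251 + \left(385 + 470\right)\right) = \left(170809 - 233464\right) \left(86251 + 855\right) = \left(-62655\right) 87106 = -5457626430$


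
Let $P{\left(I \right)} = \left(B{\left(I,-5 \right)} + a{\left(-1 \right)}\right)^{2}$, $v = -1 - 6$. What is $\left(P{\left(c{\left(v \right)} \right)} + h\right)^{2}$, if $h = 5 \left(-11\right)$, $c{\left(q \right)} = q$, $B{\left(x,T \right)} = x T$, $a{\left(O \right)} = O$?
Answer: $1212201$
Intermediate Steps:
$B{\left(x,T \right)} = T x$
$v = -7$ ($v = -1 - 6 = -7$)
$P{\left(I \right)} = \left(-1 - 5 I\right)^{2}$ ($P{\left(I \right)} = \left(- 5 I - 1\right)^{2} = \left(-1 - 5 I\right)^{2}$)
$h = -55$
$\left(P{\left(c{\left(v \right)} \right)} + h\right)^{2} = \left(\left(1 + 5 \left(-7\right)\right)^{2} - 55\right)^{2} = \left(\left(1 - 35\right)^{2} - 55\right)^{2} = \left(\left(-34\right)^{2} - 55\right)^{2} = \left(1156 - 55\right)^{2} = 1101^{2} = 1212201$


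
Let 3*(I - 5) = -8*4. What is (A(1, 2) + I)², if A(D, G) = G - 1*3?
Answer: 400/9 ≈ 44.444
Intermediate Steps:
A(D, G) = -3 + G (A(D, G) = G - 3 = -3 + G)
I = -17/3 (I = 5 + (-8*4)/3 = 5 + (⅓)*(-32) = 5 - 32/3 = -17/3 ≈ -5.6667)
(A(1, 2) + I)² = ((-3 + 2) - 17/3)² = (-1 - 17/3)² = (-20/3)² = 400/9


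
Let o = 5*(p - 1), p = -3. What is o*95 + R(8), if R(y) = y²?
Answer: -1836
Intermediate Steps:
o = -20 (o = 5*(-3 - 1) = 5*(-4) = -20)
o*95 + R(8) = -20*95 + 8² = -1900 + 64 = -1836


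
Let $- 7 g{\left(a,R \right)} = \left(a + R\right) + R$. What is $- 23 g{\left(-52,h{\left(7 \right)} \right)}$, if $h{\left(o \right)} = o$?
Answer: $- \frac{874}{7} \approx -124.86$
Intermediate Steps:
$g{\left(a,R \right)} = - \frac{2 R}{7} - \frac{a}{7}$ ($g{\left(a,R \right)} = - \frac{\left(a + R\right) + R}{7} = - \frac{\left(R + a\right) + R}{7} = - \frac{a + 2 R}{7} = - \frac{2 R}{7} - \frac{a}{7}$)
$- 23 g{\left(-52,h{\left(7 \right)} \right)} = - 23 \left(\left(- \frac{2}{7}\right) 7 - - \frac{52}{7}\right) = - 23 \left(-2 + \frac{52}{7}\right) = \left(-23\right) \frac{38}{7} = - \frac{874}{7}$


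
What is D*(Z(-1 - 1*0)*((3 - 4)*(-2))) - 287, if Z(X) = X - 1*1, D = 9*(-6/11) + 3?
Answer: -3073/11 ≈ -279.36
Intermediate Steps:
D = -21/11 (D = 9*(-6*1/11) + 3 = 9*(-6/11) + 3 = -54/11 + 3 = -21/11 ≈ -1.9091)
Z(X) = -1 + X (Z(X) = X - 1 = -1 + X)
D*(Z(-1 - 1*0)*((3 - 4)*(-2))) - 287 = -21*(-1 + (-1 - 1*0))*(3 - 4)*(-2)/11 - 287 = -21*(-1 + (-1 + 0))*(-1*(-2))/11 - 287 = -21*(-1 - 1)*2/11 - 287 = -(-42)*2/11 - 287 = -21/11*(-4) - 287 = 84/11 - 287 = -3073/11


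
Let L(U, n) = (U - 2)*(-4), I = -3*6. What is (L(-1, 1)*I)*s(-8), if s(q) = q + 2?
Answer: 1296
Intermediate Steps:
I = -18
s(q) = 2 + q
L(U, n) = 8 - 4*U (L(U, n) = (-2 + U)*(-4) = 8 - 4*U)
(L(-1, 1)*I)*s(-8) = ((8 - 4*(-1))*(-18))*(2 - 8) = ((8 + 4)*(-18))*(-6) = (12*(-18))*(-6) = -216*(-6) = 1296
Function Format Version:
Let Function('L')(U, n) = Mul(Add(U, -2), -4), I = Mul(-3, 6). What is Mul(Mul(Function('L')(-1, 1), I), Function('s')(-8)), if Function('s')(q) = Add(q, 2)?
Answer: 1296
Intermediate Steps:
I = -18
Function('s')(q) = Add(2, q)
Function('L')(U, n) = Add(8, Mul(-4, U)) (Function('L')(U, n) = Mul(Add(-2, U), -4) = Add(8, Mul(-4, U)))
Mul(Mul(Function('L')(-1, 1), I), Function('s')(-8)) = Mul(Mul(Add(8, Mul(-4, -1)), -18), Add(2, -8)) = Mul(Mul(Add(8, 4), -18), -6) = Mul(Mul(12, -18), -6) = Mul(-216, -6) = 1296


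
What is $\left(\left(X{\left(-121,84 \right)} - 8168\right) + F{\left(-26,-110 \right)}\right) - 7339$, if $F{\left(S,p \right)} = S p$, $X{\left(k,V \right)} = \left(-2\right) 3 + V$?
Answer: $-12569$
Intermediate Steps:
$X{\left(k,V \right)} = -6 + V$
$\left(\left(X{\left(-121,84 \right)} - 8168\right) + F{\left(-26,-110 \right)}\right) - 7339 = \left(\left(\left(-6 + 84\right) - 8168\right) - -2860\right) - 7339 = \left(\left(78 - 8168\right) + 2860\right) - 7339 = \left(-8090 + 2860\right) - 7339 = -5230 - 7339 = -12569$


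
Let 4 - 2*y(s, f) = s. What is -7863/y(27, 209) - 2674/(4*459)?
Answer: 14405717/21114 ≈ 682.28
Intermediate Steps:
y(s, f) = 2 - s/2
-7863/y(27, 209) - 2674/(4*459) = -7863/(2 - ½*27) - 2674/(4*459) = -7863/(2 - 27/2) - 2674/1836 = -7863/(-23/2) - 2674*1/1836 = -7863*(-2/23) - 1337/918 = 15726/23 - 1337/918 = 14405717/21114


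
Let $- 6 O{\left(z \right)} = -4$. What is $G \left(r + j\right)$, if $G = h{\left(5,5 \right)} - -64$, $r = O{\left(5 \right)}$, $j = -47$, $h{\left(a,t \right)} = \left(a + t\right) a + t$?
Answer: $- \frac{16541}{3} \approx -5513.7$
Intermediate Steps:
$O{\left(z \right)} = \frac{2}{3}$ ($O{\left(z \right)} = \left(- \frac{1}{6}\right) \left(-4\right) = \frac{2}{3}$)
$h{\left(a,t \right)} = t + a \left(a + t\right)$ ($h{\left(a,t \right)} = a \left(a + t\right) + t = t + a \left(a + t\right)$)
$r = \frac{2}{3} \approx 0.66667$
$G = 119$ ($G = \left(5 + 5^{2} + 5 \cdot 5\right) - -64 = \left(5 + 25 + 25\right) + 64 = 55 + 64 = 119$)
$G \left(r + j\right) = 119 \left(\frac{2}{3} - 47\right) = 119 \left(- \frac{139}{3}\right) = - \frac{16541}{3}$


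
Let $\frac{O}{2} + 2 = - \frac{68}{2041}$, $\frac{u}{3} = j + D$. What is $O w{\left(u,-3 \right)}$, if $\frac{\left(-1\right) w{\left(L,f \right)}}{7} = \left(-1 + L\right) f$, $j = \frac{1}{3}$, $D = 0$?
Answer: $0$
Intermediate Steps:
$j = \frac{1}{3} \approx 0.33333$
$u = 1$ ($u = 3 \left(\frac{1}{3} + 0\right) = 3 \cdot \frac{1}{3} = 1$)
$O = - \frac{8300}{2041}$ ($O = -4 + 2 \left(- \frac{68}{2041}\right) = -4 - \frac{136}{2041} = - \frac{8300}{2041} \approx -4.0666$)
$w{\left(L,f \right)} = - 7 f \left(-1 + L\right)$ ($w{\left(L,f \right)} = - 7 \left(-1 + L\right) f = - 7 f \left(-1 + L\right)$)
$O w{\left(u,-3 \right)} = - \frac{8300 \cdot 7 \left(-3\right) \left(1 - 1\right)}{2041} = - \frac{8300 \cdot 7 \left(-3\right) 0}{2041} = \left(- \frac{8300}{2041}\right) 0 = 0$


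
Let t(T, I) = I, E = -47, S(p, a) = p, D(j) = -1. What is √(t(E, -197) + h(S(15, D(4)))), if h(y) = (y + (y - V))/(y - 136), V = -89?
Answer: 2*I*√5989/11 ≈ 14.071*I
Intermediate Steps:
h(y) = (89 + 2*y)/(-136 + y) (h(y) = (y + (y - 1*(-89)))/(y - 136) = (y + (y + 89))/(-136 + y) = (y + (89 + y))/(-136 + y) = (89 + 2*y)/(-136 + y))
√(t(E, -197) + h(S(15, D(4)))) = √(-197 + (89 + 2*15)/(-136 + 15)) = √(-197 + (89 + 30)/(-121)) = √(-197 - 1/121*119) = √(-197 - 119/121) = √(-23956/121) = 2*I*√5989/11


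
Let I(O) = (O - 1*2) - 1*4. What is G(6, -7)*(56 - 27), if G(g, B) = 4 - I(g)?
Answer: 116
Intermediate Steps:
I(O) = -6 + O (I(O) = (O - 2) - 4 = (-2 + O) - 4 = -6 + O)
G(g, B) = 10 - g (G(g, B) = 4 - (-6 + g) = 4 + (6 - g) = 10 - g)
G(6, -7)*(56 - 27) = (10 - 1*6)*(56 - 27) = (10 - 6)*29 = 4*29 = 116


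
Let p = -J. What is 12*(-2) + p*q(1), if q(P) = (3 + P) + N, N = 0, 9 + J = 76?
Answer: -292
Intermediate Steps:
J = 67 (J = -9 + 76 = 67)
p = -67 (p = -1*67 = -67)
q(P) = 3 + P (q(P) = (3 + P) + 0 = 3 + P)
12*(-2) + p*q(1) = 12*(-2) - 67*(3 + 1) = -24 - 67*4 = -24 - 268 = -292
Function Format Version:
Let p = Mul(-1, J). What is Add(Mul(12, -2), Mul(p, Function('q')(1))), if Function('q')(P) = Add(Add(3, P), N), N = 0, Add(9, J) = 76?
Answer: -292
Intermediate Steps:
J = 67 (J = Add(-9, 76) = 67)
p = -67 (p = Mul(-1, 67) = -67)
Function('q')(P) = Add(3, P) (Function('q')(P) = Add(Add(3, P), 0) = Add(3, P))
Add(Mul(12, -2), Mul(p, Function('q')(1))) = Add(Mul(12, -2), Mul(-67, Add(3, 1))) = Add(-24, Mul(-67, 4)) = Add(-24, -268) = -292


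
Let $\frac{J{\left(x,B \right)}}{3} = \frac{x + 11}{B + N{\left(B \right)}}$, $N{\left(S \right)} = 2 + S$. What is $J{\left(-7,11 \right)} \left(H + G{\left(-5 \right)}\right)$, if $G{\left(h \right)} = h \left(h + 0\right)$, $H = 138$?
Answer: $\frac{163}{2} \approx 81.5$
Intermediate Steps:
$G{\left(h \right)} = h^{2}$ ($G{\left(h \right)} = h h = h^{2}$)
$J{\left(x,B \right)} = \frac{3 \left(11 + x\right)}{2 + 2 B}$ ($J{\left(x,B \right)} = 3 \frac{x + 11}{B + \left(2 + B\right)} = 3 \frac{11 + x}{2 + 2 B} = \frac{3 \left(11 + x\right)}{2 + 2 B}$)
$J{\left(-7,11 \right)} \left(H + G{\left(-5 \right)}\right) = \frac{3 \left(11 - 7\right)}{2 \left(1 + 11\right)} \left(138 + \left(-5\right)^{2}\right) = \frac{3}{2} \cdot \frac{1}{12} \cdot 4 \left(138 + 25\right) = \frac{3}{2} \cdot \frac{1}{12} \cdot 4 \cdot 163 = \frac{1}{2} \cdot 163 = \frac{163}{2}$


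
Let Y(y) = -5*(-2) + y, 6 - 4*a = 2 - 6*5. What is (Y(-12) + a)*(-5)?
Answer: -65/2 ≈ -32.500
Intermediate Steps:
a = 17/2 (a = 3/2 - (2 - 6*5)/4 = 3/2 - (2 - 30)/4 = 3/2 - ¼*(-28) = 3/2 + 7 = 17/2 ≈ 8.5000)
Y(y) = 10 + y
(Y(-12) + a)*(-5) = ((10 - 12) + 17/2)*(-5) = (-2 + 17/2)*(-5) = (13/2)*(-5) = -65/2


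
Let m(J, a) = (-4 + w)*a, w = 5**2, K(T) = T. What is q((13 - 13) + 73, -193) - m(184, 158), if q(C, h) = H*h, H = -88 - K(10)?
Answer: 15596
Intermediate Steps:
H = -98 (H = -88 - 1*10 = -88 - 10 = -98)
w = 25
m(J, a) = 21*a (m(J, a) = (-4 + 25)*a = 21*a)
q(C, h) = -98*h
q((13 - 13) + 73, -193) - m(184, 158) = -98*(-193) - 21*158 = 18914 - 1*3318 = 18914 - 3318 = 15596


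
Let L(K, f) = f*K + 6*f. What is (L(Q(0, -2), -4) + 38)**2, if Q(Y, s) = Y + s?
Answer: 484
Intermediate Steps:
L(K, f) = 6*f + K*f (L(K, f) = K*f + 6*f = 6*f + K*f)
(L(Q(0, -2), -4) + 38)**2 = (-4*(6 + (0 - 2)) + 38)**2 = (-4*(6 - 2) + 38)**2 = (-4*4 + 38)**2 = (-16 + 38)**2 = 22**2 = 484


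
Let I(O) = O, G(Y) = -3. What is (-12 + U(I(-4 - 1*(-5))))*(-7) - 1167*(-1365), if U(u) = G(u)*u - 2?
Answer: 1593074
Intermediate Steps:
U(u) = -2 - 3*u (U(u) = -3*u - 2 = -2 - 3*u)
(-12 + U(I(-4 - 1*(-5))))*(-7) - 1167*(-1365) = (-12 + (-2 - 3*(-4 - 1*(-5))))*(-7) - 1167*(-1365) = (-12 + (-2 - 3*(-4 + 5)))*(-7) + 1592955 = (-12 + (-2 - 3*1))*(-7) + 1592955 = (-12 + (-2 - 3))*(-7) + 1592955 = (-12 - 5)*(-7) + 1592955 = -17*(-7) + 1592955 = 119 + 1592955 = 1593074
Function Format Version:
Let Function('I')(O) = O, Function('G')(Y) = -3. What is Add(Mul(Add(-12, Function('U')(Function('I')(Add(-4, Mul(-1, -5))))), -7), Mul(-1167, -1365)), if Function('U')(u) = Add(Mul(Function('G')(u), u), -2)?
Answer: 1593074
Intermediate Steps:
Function('U')(u) = Add(-2, Mul(-3, u)) (Function('U')(u) = Add(Mul(-3, u), -2) = Add(-2, Mul(-3, u)))
Add(Mul(Add(-12, Function('U')(Function('I')(Add(-4, Mul(-1, -5))))), -7), Mul(-1167, -1365)) = Add(Mul(Add(-12, Add(-2, Mul(-3, Add(-4, Mul(-1, -5))))), -7), Mul(-1167, -1365)) = Add(Mul(Add(-12, Add(-2, Mul(-3, Add(-4, 5)))), -7), 1592955) = Add(Mul(Add(-12, Add(-2, Mul(-3, 1))), -7), 1592955) = Add(Mul(Add(-12, Add(-2, -3)), -7), 1592955) = Add(Mul(Add(-12, -5), -7), 1592955) = Add(Mul(-17, -7), 1592955) = Add(119, 1592955) = 1593074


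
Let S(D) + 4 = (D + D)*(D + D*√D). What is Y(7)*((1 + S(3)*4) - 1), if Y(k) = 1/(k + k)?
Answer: 4 + 36*√3/7 ≈ 12.908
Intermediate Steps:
S(D) = -4 + 2*D*(D + D^(3/2)) (S(D) = -4 + (D + D)*(D + D*√D) = -4 + (2*D)*(D + D^(3/2)) = -4 + 2*D*(D + D^(3/2)))
Y(k) = 1/(2*k)
Y(7)*((1 + S(3)*4) - 1) = ((½)/7)*((1 + (-4 + 2*3² + 2*3^(5/2))*4) - 1) = ((½)*(⅐))*((1 + (-4 + 2*9 + 2*(9*√3))*4) - 1) = ((1 + (-4 + 18 + 18*√3)*4) - 1)/14 = ((1 + (14 + 18*√3)*4) - 1)/14 = ((1 + (56 + 72*√3)) - 1)/14 = ((57 + 72*√3) - 1)/14 = (56 + 72*√3)/14 = 4 + 36*√3/7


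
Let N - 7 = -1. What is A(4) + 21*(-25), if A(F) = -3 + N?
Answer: -522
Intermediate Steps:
N = 6 (N = 7 - 1 = 6)
A(F) = 3 (A(F) = -3 + 6 = 3)
A(4) + 21*(-25) = 3 + 21*(-25) = 3 - 525 = -522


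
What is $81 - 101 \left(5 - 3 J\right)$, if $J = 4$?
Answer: $788$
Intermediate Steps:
$81 - 101 \left(5 - 3 J\right) = 81 - 101 \left(5 - 12\right) = 81 - -707 = 81 + 707 = 788$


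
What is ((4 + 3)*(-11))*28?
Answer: -2156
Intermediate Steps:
((4 + 3)*(-11))*28 = (7*(-11))*28 = -77*28 = -2156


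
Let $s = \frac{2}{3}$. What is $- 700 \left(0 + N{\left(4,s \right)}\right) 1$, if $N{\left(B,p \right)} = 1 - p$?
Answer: $- \frac{700}{3} \approx -233.33$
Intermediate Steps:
$s = \frac{2}{3}$ ($s = 2 \cdot \frac{1}{3} = \frac{2}{3} \approx 0.66667$)
$- 700 \left(0 + N{\left(4,s \right)}\right) 1 = - 700 \left(0 + \left(1 - \frac{2}{3}\right)\right) 1 = - 700 \left(0 + \frac{1}{3}\right) 1 = - 700 \cdot \frac{1}{3} \cdot 1 = \left(-700\right) \frac{1}{3} = - \frac{700}{3}$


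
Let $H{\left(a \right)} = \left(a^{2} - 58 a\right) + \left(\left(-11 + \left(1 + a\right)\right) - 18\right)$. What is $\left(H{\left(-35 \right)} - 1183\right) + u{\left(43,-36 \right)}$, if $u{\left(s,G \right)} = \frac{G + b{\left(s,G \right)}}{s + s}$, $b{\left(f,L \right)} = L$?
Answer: $\frac{86351}{43} \approx 2008.2$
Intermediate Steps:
$u{\left(s,G \right)} = \frac{G}{s}$ ($u{\left(s,G \right)} = \frac{G + G}{s + s} = \frac{2 G}{2 s} = 2 G \frac{1}{2 s} = \frac{G}{s}$)
$H{\left(a \right)} = -28 + a^{2} - 57 a$ ($H{\left(a \right)} = \left(a^{2} - 58 a\right) + \left(\left(-10 + a\right) - 18\right) = \left(a^{2} - 58 a\right) + \left(-28 + a\right) = -28 + a^{2} - 57 a$)
$\left(H{\left(-35 \right)} - 1183\right) + u{\left(43,-36 \right)} = \left(\left(-28 + \left(-35\right)^{2} - -1995\right) - 1183\right) - \frac{36}{43} = \left(\left(-28 + 1225 + 1995\right) - 1183\right) - \frac{36}{43} = \left(3192 - 1183\right) - \frac{36}{43} = 2009 - \frac{36}{43} = \frac{86351}{43}$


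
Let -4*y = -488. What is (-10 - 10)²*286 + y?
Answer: 114522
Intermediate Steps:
y = 122 (y = -¼*(-488) = 122)
(-10 - 10)²*286 + y = (-10 - 10)²*286 + 122 = (-20)²*286 + 122 = 400*286 + 122 = 114400 + 122 = 114522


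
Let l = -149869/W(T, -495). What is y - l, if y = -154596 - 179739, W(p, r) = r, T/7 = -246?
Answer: -165645694/495 ≈ -3.3464e+5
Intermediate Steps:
T = -1722 (T = 7*(-246) = -1722)
l = 149869/495 (l = -149869/(-495) = -149869*(-1/495) = 149869/495 ≈ 302.77)
y = -334335
y - l = -334335 - 1*149869/495 = -334335 - 149869/495 = -165645694/495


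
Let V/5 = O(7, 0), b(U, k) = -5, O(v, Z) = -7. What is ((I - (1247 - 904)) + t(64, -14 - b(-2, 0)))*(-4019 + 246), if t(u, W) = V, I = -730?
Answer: 4180484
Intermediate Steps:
V = -35 (V = 5*(-7) = -35)
t(u, W) = -35
((I - (1247 - 904)) + t(64, -14 - b(-2, 0)))*(-4019 + 246) = ((-730 - (1247 - 904)) - 35)*(-4019 + 246) = ((-730 - 1*343) - 35)*(-3773) = ((-730 - 343) - 35)*(-3773) = (-1073 - 35)*(-3773) = -1108*(-3773) = 4180484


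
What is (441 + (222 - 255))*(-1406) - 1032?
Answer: -574680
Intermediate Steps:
(441 + (222 - 255))*(-1406) - 1032 = (441 - 33)*(-1406) - 1032 = 408*(-1406) - 1032 = -573648 - 1032 = -574680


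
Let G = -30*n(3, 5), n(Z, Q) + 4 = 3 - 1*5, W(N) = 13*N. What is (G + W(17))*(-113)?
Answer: -45313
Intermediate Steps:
n(Z, Q) = -6 (n(Z, Q) = -4 + (3 - 1*5) = -4 + (3 - 5) = -4 - 2 = -6)
G = 180 (G = -30*(-6) = 180)
(G + W(17))*(-113) = (180 + 13*17)*(-113) = (180 + 221)*(-113) = 401*(-113) = -45313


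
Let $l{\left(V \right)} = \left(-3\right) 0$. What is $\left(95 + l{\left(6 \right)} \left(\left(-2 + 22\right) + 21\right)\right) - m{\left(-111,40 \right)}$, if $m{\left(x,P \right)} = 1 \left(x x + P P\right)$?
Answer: $-13826$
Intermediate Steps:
$l{\left(V \right)} = 0$
$m{\left(x,P \right)} = P^{2} + x^{2}$ ($m{\left(x,P \right)} = 1 \left(x^{2} + P^{2}\right) = 1 \left(P^{2} + x^{2}\right) = P^{2} + x^{2}$)
$\left(95 + l{\left(6 \right)} \left(\left(-2 + 22\right) + 21\right)\right) - m{\left(-111,40 \right)} = \left(95 + 0 \left(\left(-2 + 22\right) + 21\right)\right) - \left(40^{2} + \left(-111\right)^{2}\right) = \left(95 + 0 \left(20 + 21\right)\right) - \left(1600 + 12321\right) = \left(95 + 0 \cdot 41\right) - 13921 = \left(95 + 0\right) - 13921 = 95 - 13921 = -13826$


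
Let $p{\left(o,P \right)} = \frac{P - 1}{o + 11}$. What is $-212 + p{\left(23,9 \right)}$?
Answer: $- \frac{3600}{17} \approx -211.76$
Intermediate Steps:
$p{\left(o,P \right)} = \frac{-1 + P}{11 + o}$
$-212 + p{\left(23,9 \right)} = -212 + \frac{-1 + 9}{11 + 23} = -212 + \frac{1}{34} \cdot 8 = -212 + \frac{4}{17} = - \frac{3600}{17}$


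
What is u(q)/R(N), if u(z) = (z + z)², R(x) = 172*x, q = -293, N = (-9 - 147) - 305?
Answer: -85849/19823 ≈ -4.3308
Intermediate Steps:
N = -461 (N = -156 - 305 = -461)
u(z) = 4*z² (u(z) = (2*z)² = 4*z²)
u(q)/R(N) = (4*(-293)²)/((172*(-461))) = (4*85849)/(-79292) = 343396*(-1/79292) = -85849/19823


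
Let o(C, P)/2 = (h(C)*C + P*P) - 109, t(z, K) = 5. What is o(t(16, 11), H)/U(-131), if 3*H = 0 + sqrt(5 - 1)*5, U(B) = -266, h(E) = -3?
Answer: 1016/1197 ≈ 0.84879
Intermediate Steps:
H = 10/3 (H = (0 + sqrt(5 - 1)*5)/3 = (0 + sqrt(4)*5)/3 = (0 + 2*5)/3 = (0 + 10)/3 = (1/3)*10 = 10/3 ≈ 3.3333)
o(C, P) = -218 - 6*C + 2*P**2 (o(C, P) = 2*((-3*C + P*P) - 109) = 2*((-3*C + P**2) - 109) = 2*((P**2 - 3*C) - 109) = 2*(-109 + P**2 - 3*C) = -218 - 6*C + 2*P**2)
o(t(16, 11), H)/U(-131) = (-218 - 6*5 + 2*(10/3)**2)/(-266) = (-218 - 30 + 2*(100/9))*(-1/266) = (-218 - 30 + 200/9)*(-1/266) = -2032/9*(-1/266) = 1016/1197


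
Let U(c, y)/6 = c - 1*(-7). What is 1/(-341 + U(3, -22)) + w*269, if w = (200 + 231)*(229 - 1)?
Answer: 7427979851/281 ≈ 2.6434e+7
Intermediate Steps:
U(c, y) = 42 + 6*c (U(c, y) = 6*(c - 1*(-7)) = 6*(c + 7) = 6*(7 + c) = 42 + 6*c)
w = 98268 (w = 431*228 = 98268)
1/(-341 + U(3, -22)) + w*269 = 1/(-341 + (42 + 6*3)) + 98268*269 = 1/(-341 + (42 + 18)) + 26434092 = 1/(-341 + 60) + 26434092 = 1/(-281) + 26434092 = -1/281 + 26434092 = 7427979851/281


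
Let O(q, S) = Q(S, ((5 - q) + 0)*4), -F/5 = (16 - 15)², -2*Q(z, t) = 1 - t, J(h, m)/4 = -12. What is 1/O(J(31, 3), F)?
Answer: 2/211 ≈ 0.0094787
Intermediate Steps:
J(h, m) = -48 (J(h, m) = 4*(-12) = -48)
Q(z, t) = -½ + t/2 (Q(z, t) = -(1 - t)/2 = -½ + t/2)
F = -5 (F = -5*(16 - 15)² = -5*1² = -5*1 = -5)
O(q, S) = 19/2 - 2*q (O(q, S) = -½ + (((5 - q) + 0)*4)/2 = -½ + ((5 - q)*4)/2 = -½ + (20 - 4*q)/2 = -½ + (10 - 2*q) = 19/2 - 2*q)
1/O(J(31, 3), F) = 1/(19/2 - 2*(-48)) = 1/(19/2 + 96) = 1/(211/2) = 2/211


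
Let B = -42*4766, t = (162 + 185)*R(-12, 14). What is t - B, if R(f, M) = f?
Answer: 196008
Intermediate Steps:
t = -4164 (t = (162 + 185)*(-12) = 347*(-12) = -4164)
B = -200172
t - B = -4164 - 1*(-200172) = -4164 + 200172 = 196008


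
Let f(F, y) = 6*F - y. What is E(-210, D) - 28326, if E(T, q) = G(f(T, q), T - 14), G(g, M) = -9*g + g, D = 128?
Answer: -17222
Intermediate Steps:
f(F, y) = -y + 6*F
G(g, M) = -8*g
E(T, q) = -48*T + 8*q (E(T, q) = -8*(-q + 6*T) = -48*T + 8*q)
E(-210, D) - 28326 = (-48*(-210) + 8*128) - 28326 = (10080 + 1024) - 28326 = 11104 - 28326 = -17222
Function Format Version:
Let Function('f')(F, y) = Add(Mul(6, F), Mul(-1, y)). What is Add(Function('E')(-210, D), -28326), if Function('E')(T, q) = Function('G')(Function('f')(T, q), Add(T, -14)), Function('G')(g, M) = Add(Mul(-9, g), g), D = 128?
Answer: -17222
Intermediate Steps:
Function('f')(F, y) = Add(Mul(-1, y), Mul(6, F))
Function('G')(g, M) = Mul(-8, g)
Function('E')(T, q) = Add(Mul(-48, T), Mul(8, q)) (Function('E')(T, q) = Mul(-8, Add(Mul(-1, q), Mul(6, T))) = Add(Mul(-48, T), Mul(8, q)))
Add(Function('E')(-210, D), -28326) = Add(Add(Mul(-48, -210), Mul(8, 128)), -28326) = Add(Add(10080, 1024), -28326) = Add(11104, -28326) = -17222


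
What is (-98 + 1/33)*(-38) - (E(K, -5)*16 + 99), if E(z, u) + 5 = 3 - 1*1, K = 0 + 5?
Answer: 121171/33 ≈ 3671.8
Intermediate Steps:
K = 5
E(z, u) = -3 (E(z, u) = -5 + (3 - 1*1) = -5 + (3 - 1) = -5 + 2 = -3)
(-98 + 1/33)*(-38) - (E(K, -5)*16 + 99) = (-98 + 1/33)*(-38) - (-3*16 + 99) = (-98 + 1/33)*(-38) - (-48 + 99) = -3233/33*(-38) - 1*51 = 122854/33 - 51 = 121171/33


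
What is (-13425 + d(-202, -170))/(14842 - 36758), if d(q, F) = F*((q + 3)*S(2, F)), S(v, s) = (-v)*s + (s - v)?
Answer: -5670015/21916 ≈ -258.72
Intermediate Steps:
S(v, s) = s - v - s*v (S(v, s) = -s*v + (s - v) = s - v - s*v)
d(q, F) = F*(-2 - F)*(3 + q) (d(q, F) = F*((q + 3)*(F - 1*2 - 1*F*2)) = F*((3 + q)*(F - 2 - 2*F)) = F*((3 + q)*(-2 - F)) = F*((-2 - F)*(3 + q)) = F*(-2 - F)*(3 + q))
(-13425 + d(-202, -170))/(14842 - 36758) = (-13425 - 1*(-170)*(2 - 170)*(3 - 202))/(14842 - 36758) = (-13425 - 1*(-170)*(-168)*(-199))/(-21916) = (-13425 + 5683440)*(-1/21916) = 5670015*(-1/21916) = -5670015/21916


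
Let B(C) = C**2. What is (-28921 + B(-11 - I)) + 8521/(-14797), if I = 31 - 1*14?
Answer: -416351710/14797 ≈ -28138.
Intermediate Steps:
I = 17 (I = 31 - 14 = 17)
(-28921 + B(-11 - I)) + 8521/(-14797) = (-28921 + (-11 - 1*17)**2) + 8521/(-14797) = (-28921 + (-11 - 17)**2) + 8521*(-1/14797) = (-28921 + (-28)**2) - 8521/14797 = (-28921 + 784) - 8521/14797 = -28137 - 8521/14797 = -416351710/14797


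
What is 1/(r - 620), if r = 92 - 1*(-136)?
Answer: -1/392 ≈ -0.0025510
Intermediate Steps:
r = 228 (r = 92 + 136 = 228)
1/(r - 620) = 1/(228 - 620) = 1/(-392) = -1/392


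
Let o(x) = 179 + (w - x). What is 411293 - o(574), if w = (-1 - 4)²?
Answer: 411663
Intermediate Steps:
w = 25 (w = (-5)² = 25)
o(x) = 204 - x (o(x) = 179 + (25 - x) = 204 - x)
411293 - o(574) = 411293 - (204 - 1*574) = 411293 - (204 - 574) = 411293 - 1*(-370) = 411293 + 370 = 411663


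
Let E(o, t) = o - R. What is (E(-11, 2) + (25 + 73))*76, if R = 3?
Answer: 6384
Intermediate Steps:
E(o, t) = -3 + o (E(o, t) = o - 1*3 = o - 3 = -3 + o)
(E(-11, 2) + (25 + 73))*76 = ((-3 - 11) + (25 + 73))*76 = (-14 + 98)*76 = 84*76 = 6384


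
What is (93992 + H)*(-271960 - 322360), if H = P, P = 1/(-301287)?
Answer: -16830291157246960/301287 ≈ -5.5861e+10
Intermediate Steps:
P = -1/301287 ≈ -3.3191e-6
H = -1/301287 ≈ -3.3191e-6
(93992 + H)*(-271960 - 322360) = (93992 - 1/301287)*(-271960 - 322360) = (28318567703/301287)*(-594320) = -16830291157246960/301287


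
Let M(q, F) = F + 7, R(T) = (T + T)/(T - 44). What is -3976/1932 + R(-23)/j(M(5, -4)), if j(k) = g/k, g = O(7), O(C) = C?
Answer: -57076/32361 ≈ -1.7637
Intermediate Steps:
R(T) = 2*T/(-44 + T) (R(T) = (2*T)/(-44 + T) = 2*T/(-44 + T))
g = 7
M(q, F) = 7 + F
j(k) = 7/k
-3976/1932 + R(-23)/j(M(5, -4)) = -3976/1932 + (2*(-23)/(-44 - 23))/((7/(7 - 4))) = -3976*1/1932 + (2*(-23)/(-67))/((7/3)) = -142/69 + (2*(-23)*(-1/67))/((7*(1/3))) = -142/69 + 46/(67*(7/3)) = -142/69 + (46/67)*(3/7) = -142/69 + 138/469 = -57076/32361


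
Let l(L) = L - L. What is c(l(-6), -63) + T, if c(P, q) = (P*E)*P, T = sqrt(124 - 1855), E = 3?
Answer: I*sqrt(1731) ≈ 41.605*I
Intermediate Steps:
T = I*sqrt(1731) (T = sqrt(-1731) = I*sqrt(1731) ≈ 41.605*I)
l(L) = 0
c(P, q) = 3*P**2 (c(P, q) = (P*3)*P = (3*P)*P = 3*P**2)
c(l(-6), -63) + T = 3*0**2 + I*sqrt(1731) = 3*0 + I*sqrt(1731) = 0 + I*sqrt(1731) = I*sqrt(1731)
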